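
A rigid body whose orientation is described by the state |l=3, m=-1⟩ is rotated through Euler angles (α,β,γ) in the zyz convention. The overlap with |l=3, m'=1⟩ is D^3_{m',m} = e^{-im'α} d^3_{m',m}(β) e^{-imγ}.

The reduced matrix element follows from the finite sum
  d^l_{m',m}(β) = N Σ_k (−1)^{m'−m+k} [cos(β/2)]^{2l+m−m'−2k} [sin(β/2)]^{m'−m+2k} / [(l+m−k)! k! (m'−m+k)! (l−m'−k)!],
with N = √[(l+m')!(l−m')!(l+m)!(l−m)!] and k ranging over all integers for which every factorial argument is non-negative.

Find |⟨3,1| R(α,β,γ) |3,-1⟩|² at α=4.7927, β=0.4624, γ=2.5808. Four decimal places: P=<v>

P=0.0687

First d^3_{1,-1}(β=0.4624), then the phase factors e^{-i(1)α} and e^{-i(-1)γ}:
With c≡cos(β/2)=0.973392 and s≡sin(β/2)=0.229146, N=[24·2·2·24]^{1/2}=48.000000
k: max(0,(-1)−(1))=0 … min(3+(-1),3−(1))=2
  k=0: (−1)^2·48.0000/(8)·0.9734^4·0.2291^2 = +0.282830
  k=1: (−1)^3·48.0000/(6)·0.9734^2·0.2291^4 = -0.020898
  k=2: (−1)^4·48.0000/(48)·0.9734^0·0.2291^6 = +0.000145
d^3_{1,-1}(0.4624) = +0.282830 -0.020898 +0.000145 = +0.262077
|D^3_{1,-1}|² = |d^3_{1,-1}(β)|² = (+0.262077)² = 0.068684 (the z-rotation phases have unit modulus)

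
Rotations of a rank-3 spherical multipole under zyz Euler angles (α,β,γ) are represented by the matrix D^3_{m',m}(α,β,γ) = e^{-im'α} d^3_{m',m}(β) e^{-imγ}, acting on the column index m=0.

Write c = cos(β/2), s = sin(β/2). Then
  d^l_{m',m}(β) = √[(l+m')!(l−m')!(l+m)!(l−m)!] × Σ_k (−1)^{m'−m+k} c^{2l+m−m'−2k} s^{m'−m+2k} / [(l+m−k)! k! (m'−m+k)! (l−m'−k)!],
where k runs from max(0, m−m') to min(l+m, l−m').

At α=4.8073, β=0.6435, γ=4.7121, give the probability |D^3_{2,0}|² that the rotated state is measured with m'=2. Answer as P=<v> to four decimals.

Split into d^3_{2,0}(β=0.6435) × two z-phases.
c=cos(0.643500/2)=0.948683, s=sin(0.643500/2)=0.316227; N=√[120·1·6·6]=65.726707
k: max(0,(0)−(2))=0 … min(3+(0),3−(2))=1
  k=0: (−1)^2·65.7267/(12)·0.9487^4·0.3162^2 = +0.443654
  k=1: (−1)^3·65.7267/(12)·0.9487^2·0.3162^4 = -0.049295
d^3_{2,0}(0.6435) = +0.443654 -0.049295 = +0.394359
|D^3_{2,0}|² = |d^3_{2,0}(β)|² = (+0.394359)² = 0.155519 (the z-rotation phases have unit modulus)

P=0.1555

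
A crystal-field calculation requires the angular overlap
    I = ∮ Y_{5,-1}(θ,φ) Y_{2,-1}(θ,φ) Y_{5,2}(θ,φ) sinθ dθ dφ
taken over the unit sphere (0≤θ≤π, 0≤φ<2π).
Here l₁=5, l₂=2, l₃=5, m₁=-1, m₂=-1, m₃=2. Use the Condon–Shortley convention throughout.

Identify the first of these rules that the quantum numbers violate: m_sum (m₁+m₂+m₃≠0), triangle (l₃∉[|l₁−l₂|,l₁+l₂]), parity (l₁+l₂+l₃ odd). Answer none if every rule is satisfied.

none

m₁+m₂+m₃ = -1 − 1 + 2 = 0  ✓
triangle: |5−2|=3 ≤ l₃=5 ≤ 5+2=7  ✓
parity: l₁+l₂+l₃ = 12 is even  ✓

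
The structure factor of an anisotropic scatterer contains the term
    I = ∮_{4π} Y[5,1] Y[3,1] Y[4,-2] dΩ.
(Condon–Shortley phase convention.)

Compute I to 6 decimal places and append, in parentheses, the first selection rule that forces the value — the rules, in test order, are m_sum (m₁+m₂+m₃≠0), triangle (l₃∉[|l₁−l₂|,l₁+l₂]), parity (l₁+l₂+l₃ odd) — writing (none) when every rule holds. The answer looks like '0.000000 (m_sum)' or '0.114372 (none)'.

0.106335 (none)

m-sum 0 ✓  L=12 even ✓  2≤4≤8 ✓
Π(2lᵢ+1) = 11×7×9 = 693
triangle coeff Δ(5,3,4) = 1/180180
Σ_t [1,3]: t=1:−1/576 t=2:+1/144 t=3:−1/576 = 1/288
(3j)²=20/1001 [(5 3 4; 0 0 0)], sign=+1
Σ_t [2,4]: t=2:+1/384 t=3:−1/720 t=4:+1/34560 = 43/34560
(3j)²=1849/180180 [(5 3 4; 1 1 -2)], sign=+1
⇒ 4πI² = 1849/13013
I = (+1)√(1849/13013/(4π)) = 0.10633465
No selection rule forces the value: the integral is nonzero (none).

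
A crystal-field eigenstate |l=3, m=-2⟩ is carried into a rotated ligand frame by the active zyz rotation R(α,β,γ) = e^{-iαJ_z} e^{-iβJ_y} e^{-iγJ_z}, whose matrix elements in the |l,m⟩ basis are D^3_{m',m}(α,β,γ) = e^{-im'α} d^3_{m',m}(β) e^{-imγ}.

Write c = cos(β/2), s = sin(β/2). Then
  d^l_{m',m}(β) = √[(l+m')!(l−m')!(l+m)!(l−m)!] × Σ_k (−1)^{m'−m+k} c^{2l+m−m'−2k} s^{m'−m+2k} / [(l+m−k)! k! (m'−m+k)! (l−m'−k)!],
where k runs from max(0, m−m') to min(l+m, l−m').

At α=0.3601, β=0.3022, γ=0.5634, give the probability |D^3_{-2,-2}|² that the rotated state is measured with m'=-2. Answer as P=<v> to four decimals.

First d^3_{-2,-2}(β=0.3022), then the phase factors e^{-i(-2)α} and e^{-i(-2)γ}:
With c≡cos(β/2)=0.988606 and s≡sin(β/2)=0.150526, N=[1·120·1·120]^{1/2}=120.000000
The bounds max(0,m−m')=0 and min(l+m,l−m')=1 give 2 terms
  k=0: (−1)^0·120.0000/(120)·0.9886^6·0.1505^0 = +0.933555
  k=1: (−1)^1·120.0000/(24)·0.9886^4·0.1505^2 = -0.108214
d^3_{-2,-2}(0.3022) = +0.933555 -0.108214 = +0.825340
|D^3_{-2,-2}|² = |d^3_{-2,-2}(β)|² = (+0.825340)² = 0.681187 (the z-rotation phases have unit modulus)

P=0.6812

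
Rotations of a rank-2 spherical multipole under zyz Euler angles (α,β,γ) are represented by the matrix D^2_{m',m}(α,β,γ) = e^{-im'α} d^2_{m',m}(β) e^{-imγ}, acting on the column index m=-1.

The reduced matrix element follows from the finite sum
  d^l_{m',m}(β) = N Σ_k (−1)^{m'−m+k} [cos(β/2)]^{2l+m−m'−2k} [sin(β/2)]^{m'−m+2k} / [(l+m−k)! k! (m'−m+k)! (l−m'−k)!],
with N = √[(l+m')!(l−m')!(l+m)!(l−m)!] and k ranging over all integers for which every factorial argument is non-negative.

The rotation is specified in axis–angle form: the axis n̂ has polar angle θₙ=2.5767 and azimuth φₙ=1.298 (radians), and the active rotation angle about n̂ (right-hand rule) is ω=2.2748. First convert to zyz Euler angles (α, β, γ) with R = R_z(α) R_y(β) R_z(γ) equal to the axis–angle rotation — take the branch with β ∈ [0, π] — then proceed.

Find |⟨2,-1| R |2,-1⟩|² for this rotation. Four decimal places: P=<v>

P=0.0018

Axis–angle → zyz. n̂ = (sinθₙcosφₙ, sinθₙsinφₙ, cosθₙ) = (+0.144230, +0.515530, -0.844646), ω = 2.2748.
R = I cosω + sinω [n̂]ₓ + (1−cosω) n̂n̂ᵀ gives
  R = [-0.613008, +0.766320, +0.192289; -0.521354, -0.209477, -0.827230; -0.593643, -0.607349, +0.527936]
β = atan2(√(R₁₃²+R₂₃²), R₃₃) = 1.014628; α = atan2(R₂₃, R₁₃) mod 2π = 4.940783; γ = atan2(R₃₂, −R₃₁) mod 2π = 5.486375
Split into d^2_{-1,-1}(β=1.0146) × two z-phases.
With c≡cos(β/2)=0.874052 and s≡sin(β/2)=0.485831, N=[1·6·1·6]^{1/2}=6.000000
Admissible k: 0..1 (factorial args all ≥0)
  k=0: (−1)^0·6.0000/(6)·0.8741^4·0.4858^0 = +0.583647
  k=1: (−1)^1·6.0000/(2)·0.8741^2·0.4858^2 = -0.540963
d^2_{-1,-1}(1.0146) = +0.583647 -0.540963 = +0.042684
|D^2_{-1,-1}|² = |d^2_{-1,-1}(β)|² = (+0.042684)² = 0.001822 (the z-rotation phases have unit modulus)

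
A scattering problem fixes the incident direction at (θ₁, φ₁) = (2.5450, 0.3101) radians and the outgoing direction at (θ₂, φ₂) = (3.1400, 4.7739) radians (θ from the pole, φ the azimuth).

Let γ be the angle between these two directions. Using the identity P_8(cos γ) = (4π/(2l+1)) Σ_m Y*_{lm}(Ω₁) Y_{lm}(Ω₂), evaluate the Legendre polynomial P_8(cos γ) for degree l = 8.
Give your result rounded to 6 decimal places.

-0.156575

Term-by-term m-sum for l=8 (normalisation 4π/17 = 0.739198):
  term(m=-8) = -0.00000 + 0.00000j   from Y*(Ω₁)=-0.00404 + 0.00314j, Y(Ω₂)=0.00000 - 0.00000j
  term(m=-7) = 0.00000 + 0.00000j   from Y*(Ω₁)=0.01701 - 0.02487j, Y(Ω₂)=0.00000 + 0.00000j
  term(m=-6) = -0.00000 - 0.00000j   from Y*(Ω₁)=-0.03134 + 0.10511j, Y(Ω₂)=-0.00000 + 0.00000j
  term(m=-5) = -0.00000 + 0.00000j   from Y*(Ω₁)=-0.00555 - 0.27352j, Y(Ω₂)=-0.00000 - 0.00000j
  term(m=-4) = 0.00000 + 0.00000j   from Y*(Ω₁)=0.14924 + 0.43516j, Y(Ω₂)=0.00000 - 0.00000j
  term(m=-3) = 0.00000 - 0.00000j   from Y*(Ω₁)=-0.26587 - 0.35673j, Y(Ω₂)=0.00000 + 0.00000j
  term(m=-2) = -0.00000 - 0.00000j   from Y*(Ω₁)=0.03678 + 0.02627j, Y(Ω₂)=-0.00003 + 0.00000j
  term(m=-1) = 0.00077 - 0.00305j   from Y*(Ω₁)=0.38111 + 0.12212j, Y(Ω₂)=-0.00048 - 0.00784j
  term(m=+0) = -0.21336 + 0.00000j   from Y*(Ω₁)=-0.18345 + 0.00000j, Y(Ω₂)=1.16305 + 0.00000j
  term(m=+1) = 0.00077 + 0.00305j   from Y*(Ω₁)=-0.38111 + 0.12212j, Y(Ω₂)=0.00048 - 0.00784j
  term(m=+2) = -0.00000 + 0.00000j   from Y*(Ω₁)=0.03678 - 0.02627j, Y(Ω₂)=-0.00003 - 0.00000j
  term(m=+3) = 0.00000 + 0.00000j   from Y*(Ω₁)=0.26587 - 0.35673j, Y(Ω₂)=-0.00000 + 0.00000j
  term(m=+4) = 0.00000 - 0.00000j   from Y*(Ω₁)=0.14924 - 0.43516j, Y(Ω₂)=0.00000 + 0.00000j
  term(m=+5) = -0.00000 - 0.00000j   from Y*(Ω₁)=0.00555 - 0.27352j, Y(Ω₂)=0.00000 - 0.00000j
  term(m=+6) = -0.00000 + 0.00000j   from Y*(Ω₁)=-0.03134 - 0.10511j, Y(Ω₂)=-0.00000 - 0.00000j
  term(m=+7) = 0.00000 - 0.00000j   from Y*(Ω₁)=-0.01701 - 0.02487j, Y(Ω₂)=-0.00000 + 0.00000j
  term(m=+8) = -0.00000 - 0.00000j   from Y*(Ω₁)=-0.00404 - 0.00314j, Y(Ω₂)=0.00000 + 0.00000j
Total Σ_m = -0.21182 + 0.00000j. Multiply by 0.739198: -0.15658 + 0.00000j. P_8(cos γ) = -0.156575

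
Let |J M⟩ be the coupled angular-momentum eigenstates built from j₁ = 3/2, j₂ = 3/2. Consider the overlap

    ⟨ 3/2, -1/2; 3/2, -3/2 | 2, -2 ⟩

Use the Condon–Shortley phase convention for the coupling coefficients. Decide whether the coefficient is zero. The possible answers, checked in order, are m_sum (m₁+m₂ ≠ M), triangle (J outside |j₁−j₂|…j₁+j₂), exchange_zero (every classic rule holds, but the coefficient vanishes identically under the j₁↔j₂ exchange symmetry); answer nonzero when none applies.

m-sum: m₁+m₂ = -1/2+(-3/2) = -2, M = -2  ✓
triangle: |j₁−j₂| = 0 ≤ J = 2 ≤ j₁+j₂ = 3  ✓
exchange: j₁≠j₂ or m₁≠m₂ — the exchange symmetry imposes no constraint here
value check: CG = +√(1/2) = +0.707107 ≠ 0

nonzero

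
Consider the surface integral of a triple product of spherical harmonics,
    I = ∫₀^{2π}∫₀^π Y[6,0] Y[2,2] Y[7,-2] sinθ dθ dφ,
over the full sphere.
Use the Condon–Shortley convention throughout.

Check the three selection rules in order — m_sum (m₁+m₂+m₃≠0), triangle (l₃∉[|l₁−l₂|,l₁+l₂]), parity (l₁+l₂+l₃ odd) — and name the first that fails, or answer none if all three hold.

azimuthal sum: 0 + 2 − 2 = 0  ✓
4 ≤ 7 ≤ 8 (triangle on l)  ✓
L = 6 + 2 + 7 = 15 (odd)  ✗

parity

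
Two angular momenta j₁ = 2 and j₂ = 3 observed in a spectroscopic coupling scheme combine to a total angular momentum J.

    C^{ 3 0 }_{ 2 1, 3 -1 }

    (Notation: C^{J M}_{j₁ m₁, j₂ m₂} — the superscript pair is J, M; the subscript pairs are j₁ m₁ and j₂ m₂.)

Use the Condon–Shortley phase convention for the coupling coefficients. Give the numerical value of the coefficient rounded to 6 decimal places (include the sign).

j₁+j₂−J=2  J+j₁−j₂=2  J−j₁+j₂=4  j₁+j₂+J+1=9
(j₁±m₁, j₂±m₂, J±M) = (3,1,2,4,3,3)
P² = 96/5
sum k=0..1:
  [0] +1/8 = 1/8
  [1] −1/12 = -1/12
S = 1/24
C² = P²·S² = 1/30 ; C = +0.182574

+0.182574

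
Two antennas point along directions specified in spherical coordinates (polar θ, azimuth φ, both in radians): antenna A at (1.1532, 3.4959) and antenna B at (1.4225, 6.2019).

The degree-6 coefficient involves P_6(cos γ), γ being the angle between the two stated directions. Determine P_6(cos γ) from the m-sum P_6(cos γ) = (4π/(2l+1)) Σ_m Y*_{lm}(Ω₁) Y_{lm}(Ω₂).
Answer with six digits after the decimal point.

-0.307261

Addition theorem: P_6(cos γ) = (4π/13) Σ_m Y*_{lm}(Ω₁) Y_{lm}(Ω₂), m = −6…6:
  m=-6: (-0.148486, 0.239466) × (0.399416, 0.211871) = (-0.110044, 0.064187)  (running Σ = (-0.110044, 0.064187))
  m=-5: (0.086353, -0.424378) × (0.214923, 0.092501) = (0.057814, -0.083221)  (running Σ = (-0.052229, -0.019034))
  m=-4: (0.030833, 0.199198) × (-0.245805, -0.082862) = (0.008927, -0.051519)  (running Σ = (-0.043302, -0.070553))
  m=-3: (0.116831, 0.209911) × (-0.249370, -0.062045) = (-0.016110, -0.059594)  (running Σ = (-0.059412, -0.130147))
  m=-2: (-0.220640, -0.189116) × (0.195789, 0.032113) = (-0.037126, -0.044112)  (running Σ = (-0.096538, -0.174259))
  m=-1: (-0.137269, -0.050778) × (0.261665, 0.021316) = (-0.034836, -0.016213)  (running Σ = (-0.131374, -0.190472))
  m=0: (0.303635, -0.000000) × (-0.181519, 0.000000) = (-0.055116, 0.000000)  (running Σ = (-0.186490, -0.190472))
  m=1: (0.137269, -0.050778) × (-0.261665, 0.021316) = (-0.034836, 0.016213)  (running Σ = (-0.221326, -0.174259))
  m=2: (-0.220640, 0.189116) × (0.195789, -0.032113) = (-0.037126, 0.044112)  (running Σ = (-0.258452, -0.130147))
  m=3: (-0.116831, 0.209911) × (0.249370, -0.062045) = (-0.016110, 0.059594)  (running Σ = (-0.274562, -0.070553))
  m=4: (0.030833, -0.199198) × (-0.245805, 0.082862) = (0.008927, 0.051519)  (running Σ = (-0.265635, -0.019034))
  m=5: (-0.086353, -0.424378) × (-0.214923, 0.092501) = (0.057814, 0.083221)  (running Σ = (-0.207820, 0.064187))
  m=6: (-0.148486, -0.239466) × (0.399416, -0.211871) = (-0.110044, -0.064187)  (running Σ = (-0.317864, 0.000000))
Accumulated sum (-0.317864, 0.000000); after 4π/(2l+1) scaling, (-0.307261, 0.000000) ⇒ P_6 = -0.307261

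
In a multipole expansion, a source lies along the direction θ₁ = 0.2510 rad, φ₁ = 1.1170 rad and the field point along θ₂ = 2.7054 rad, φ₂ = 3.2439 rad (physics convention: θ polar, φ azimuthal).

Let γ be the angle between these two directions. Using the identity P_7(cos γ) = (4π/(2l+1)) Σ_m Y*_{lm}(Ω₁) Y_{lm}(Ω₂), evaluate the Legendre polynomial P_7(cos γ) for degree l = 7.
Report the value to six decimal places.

0.168402

Expand P_7 via completeness: Σ_{m} conj(Y_{7,m}) at Ω₁ times Y_{7,m} at Ω₂ —
  [-7]  conj(Y_{7,-7})(Ω₁) = (0.000001, 0.000029) ; Y_{7,-7}(Ω₂) = (-0.000906, 0.000789) ; Δ = (-0.000000, -0.000000)
  [-6]  conj(Y_{7,-6})(Ω₁) = (0.000389, 0.000173) ; Y_{7,-6}(Ω₂) = (-0.007884, 0.005555) ; Δ = (-0.000004, 0.000001)
  [-5]  conj(Y_{7,-5})(Ω₁) = (0.002975, -0.002497) ; Y_{7,-5}(Ω₂) = (-0.041691, 0.023404) ; Δ = (-0.000066, 0.000174)
  [-4]  conj(Y_{7,-4})(Ω₁) = (-0.006021, -0.024143) ; Y_{7,-4}(Ω₂) = (-0.149312, 0.064759) ; Δ = (0.002462, 0.003215)
  [-3]  conj(Y_{7,-3})(Ω₁) = (-0.111046, -0.023600) ; Y_{7,-3}(Ω₂) = (-0.360183, 0.114155) ; Δ = (0.042691, -0.004176)
  [-2]  conj(Y_{7,-2})(Ω₁) = (-0.216921, 0.277659) ; Y_{7,-2}(Ω₂) = (-0.523960, 0.108732) ; Δ = (0.083468, -0.169069)
  [-1]  conj(Y_{7,-1})(Ω₁) = (0.280023, 0.574116) ; Y_{7,-1}(Ω₂) = (-0.259946, 0.026688) ; Δ = (-0.088112, -0.141766)
  [+0]  conj(Y_{7,0})(Ω₁) = (0.319805, -0.000000) ; Y_{7,0}(Ω₂) = (0.375657, 0.000000) ; Δ = (0.120137, 0.000000)
  [+1]  conj(Y_{7,1})(Ω₁) = (-0.280023, 0.574116) ; Y_{7,1}(Ω₂) = (0.259946, 0.026688) ; Δ = (-0.088112, 0.141766)
  [+2]  conj(Y_{7,2})(Ω₁) = (-0.216921, -0.277659) ; Y_{7,2}(Ω₂) = (-0.523960, -0.108732) ; Δ = (0.083468, 0.169069)
  [+3]  conj(Y_{7,3})(Ω₁) = (0.111046, -0.023600) ; Y_{7,3}(Ω₂) = (0.360183, 0.114155) ; Δ = (0.042691, 0.004176)
  [+4]  conj(Y_{7,4})(Ω₁) = (-0.006021, 0.024143) ; Y_{7,4}(Ω₂) = (-0.149312, -0.064759) ; Δ = (0.002462, -0.003215)
  [+5]  conj(Y_{7,5})(Ω₁) = (-0.002975, -0.002497) ; Y_{7,5}(Ω₂) = (0.041691, 0.023404) ; Δ = (-0.000066, -0.000174)
  [+6]  conj(Y_{7,6})(Ω₁) = (0.000389, -0.000173) ; Y_{7,6}(Ω₂) = (-0.007884, -0.005555) ; Δ = (-0.000004, -0.000001)
  [+7]  conj(Y_{7,7})(Ω₁) = (-0.000001, 0.000029) ; Y_{7,7}(Ω₂) = (0.000906, 0.000789) ; Δ = (-0.000000, 0.000000)
Σ over m = (0.201015, -0.000000); ×(4π/15) → (0.168402, -0.000000). Real part: 0.168402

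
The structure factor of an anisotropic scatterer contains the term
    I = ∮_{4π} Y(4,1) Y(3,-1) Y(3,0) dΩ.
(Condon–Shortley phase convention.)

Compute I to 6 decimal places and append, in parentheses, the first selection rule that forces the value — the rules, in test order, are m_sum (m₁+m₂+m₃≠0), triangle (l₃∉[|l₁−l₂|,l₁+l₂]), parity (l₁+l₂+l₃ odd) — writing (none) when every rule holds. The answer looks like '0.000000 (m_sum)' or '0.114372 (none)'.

-0.099323 (none)

m-sum 0 ✓  L=10 even ✓  1≤3≤7 ✓
Π(2lᵢ+1) = 9×7×7 = 441
triangle coeff Δ(4,3,3) = 1/34650
Σ_t [1,3]: t=1:−1/72 t=2:+1/16 t=3:−1/72 = 5/144
(3j)²=2/77 [(4 3 3; 0 0 0)], sign=-1
Σ_t [0,2]: t=0:+1/288 t=1:−1/24 t=2:+1/48 = -5/288
(3j)²=5/462 [(4 3 3; 1 -1 0)], sign=+1
⇒ 4πI² = 15/121
I = (-1)√(15/121/(4π)) = -0.09932258
No selection rule forces the value: the integral is nonzero (none).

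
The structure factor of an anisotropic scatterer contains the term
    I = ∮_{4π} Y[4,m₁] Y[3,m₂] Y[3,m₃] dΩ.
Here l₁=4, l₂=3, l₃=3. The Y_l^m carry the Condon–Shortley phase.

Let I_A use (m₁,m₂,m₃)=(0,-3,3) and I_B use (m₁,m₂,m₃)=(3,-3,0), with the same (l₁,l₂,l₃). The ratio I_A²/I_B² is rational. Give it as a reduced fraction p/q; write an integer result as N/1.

1/7

Shared (l₁,l₂,l₃)=(4,3,3): N and (l;000)² cancel in I_A²/I_B².
A: Δ = 4!·4!·2!/11! = 1/34650; Racah Σ t=0..0: t=0:+1/1152 = 1/1152; ⇒ 3j(4 3 3; 0 -3 3)² = 1/154, sgn +1
B: Δ = 4!·4!·2!/11! = 1/34650; Racah Σ t=0..0: t=0:+1/288 = 1/288; ⇒ 3j(4 3 3; 3 -3 0)² = 1/22, sgn -1
I_A²/I_B² = (1/154)/(1/22) = 1/7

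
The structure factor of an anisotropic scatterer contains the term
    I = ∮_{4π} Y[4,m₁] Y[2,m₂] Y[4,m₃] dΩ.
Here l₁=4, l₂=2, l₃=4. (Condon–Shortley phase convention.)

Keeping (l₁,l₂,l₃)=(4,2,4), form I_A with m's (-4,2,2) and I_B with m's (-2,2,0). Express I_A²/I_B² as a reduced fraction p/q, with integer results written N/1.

14/45

Shared (l₁,l₂,l₃)=(4,2,4): N and (l;000)² cancel in I_A²/I_B².
A: Δ = 2!·6!·2!/11! = 1/13860; Racah Σ t=2..2: t=2:+1/2880 = 1/2880; ⇒ 3j(4 2 4; -4 2 2)² = 2/165, sgn +1
B: Δ = 2!·6!·2!/11! = 1/13860; Racah Σ t=2..2: t=2:+1/192 = 1/192; ⇒ 3j(4 2 4; -2 2 0)² = 3/77, sgn +1
I_A²/I_B² = (2/165)/(3/77) = 14/45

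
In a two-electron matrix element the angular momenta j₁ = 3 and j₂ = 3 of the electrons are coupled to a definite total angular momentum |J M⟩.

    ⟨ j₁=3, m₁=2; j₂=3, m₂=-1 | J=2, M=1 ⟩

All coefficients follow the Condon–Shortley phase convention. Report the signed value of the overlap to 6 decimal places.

-0.422577  (= −√(5/28))

triangle: 4!×2!×2!/9! = 96/362880
(j±m)!: 5!×1!×2!×4!×3!×1! = 34560
prefactor² = (2J+1)×Δ×N² = 320/7
  k=0: +1/(0!×4!×1!×2!×1!×0!) = 1/48
  k=1: −1/(1!×3!×0!×1!×2!×1!) = -1/12
Σ = -1/16  ⇒  CG² = 320/7×(-1/16)² = 5/28
CG = −√(5/28) = -0.422577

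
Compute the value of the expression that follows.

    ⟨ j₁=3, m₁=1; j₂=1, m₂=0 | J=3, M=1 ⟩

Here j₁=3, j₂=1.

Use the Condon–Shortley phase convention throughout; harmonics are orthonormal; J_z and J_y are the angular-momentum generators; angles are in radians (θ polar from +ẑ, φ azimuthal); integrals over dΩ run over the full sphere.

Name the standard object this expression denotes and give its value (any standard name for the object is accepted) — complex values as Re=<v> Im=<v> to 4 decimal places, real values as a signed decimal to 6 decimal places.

Clebsch–Gordan coefficient, +√(1/12) ≈ +0.288675

This is a Clebsch–Gordan (vector-coupling) coefficient.
√[7·1!5!1!/8! · 4!2!1!1!4!2!] = √(48)
  +(−1)^0/∏(0,1,2,1,3,0)! = 1/12  (running 1/12)
  +(−1)^1/∏(1,0,1,0,4,1)! = -1/24  (running 1/24)
⟨..|..⟩ = √(48)·(1/24) = +0.288675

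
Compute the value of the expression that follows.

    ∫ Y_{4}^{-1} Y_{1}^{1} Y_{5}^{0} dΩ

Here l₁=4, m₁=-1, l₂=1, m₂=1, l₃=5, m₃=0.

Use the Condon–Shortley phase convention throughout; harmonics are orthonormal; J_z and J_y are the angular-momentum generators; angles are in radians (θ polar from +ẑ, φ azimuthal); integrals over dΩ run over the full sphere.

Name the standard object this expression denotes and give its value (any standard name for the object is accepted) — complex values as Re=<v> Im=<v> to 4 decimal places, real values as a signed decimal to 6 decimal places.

This is a Gaunt coefficient — the integral of a triple product of spherical harmonics over the sphere.
Checks pass: Σm=0; 10 even; l₃=5∈[3,5].
(2·4+1)(2·1+1)(2·5+1) = 297
Δ: 0! 8! 2! / 11! → 1/495
sum: t=0:+1/576 = 1/576
3j²(4 1 5; 0 0 0) = Δ·Π!·Σ² = 5/99  (sign -1)
sum: t=0:+1/1440 = 1/1440
3j²(4 1 5; -1 1 0) = Δ·Π!·Σ² = 2/99  (sign -1)
combine: 4πI² = 297·5/99·2/99 = 10/33
take √, sign +1: I = 0.15528807

Gaunt coefficient, +0.155288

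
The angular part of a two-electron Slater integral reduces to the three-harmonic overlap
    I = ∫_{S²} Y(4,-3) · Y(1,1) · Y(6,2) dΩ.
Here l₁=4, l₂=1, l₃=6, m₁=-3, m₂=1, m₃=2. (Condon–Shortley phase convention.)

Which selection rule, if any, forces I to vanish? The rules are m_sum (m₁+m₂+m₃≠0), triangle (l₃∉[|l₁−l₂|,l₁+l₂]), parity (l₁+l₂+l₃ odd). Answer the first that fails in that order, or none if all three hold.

m₁+m₂+m₃ = -3 + 1 + 2 = 0  ✓
triangle: need |l₁−l₂| ≤ l₃ ≤ l₁+l₂ = [3,5]; l₃=6 is outside  ✗
parity: l₁+l₂+l₃ = 11 is odd

triangle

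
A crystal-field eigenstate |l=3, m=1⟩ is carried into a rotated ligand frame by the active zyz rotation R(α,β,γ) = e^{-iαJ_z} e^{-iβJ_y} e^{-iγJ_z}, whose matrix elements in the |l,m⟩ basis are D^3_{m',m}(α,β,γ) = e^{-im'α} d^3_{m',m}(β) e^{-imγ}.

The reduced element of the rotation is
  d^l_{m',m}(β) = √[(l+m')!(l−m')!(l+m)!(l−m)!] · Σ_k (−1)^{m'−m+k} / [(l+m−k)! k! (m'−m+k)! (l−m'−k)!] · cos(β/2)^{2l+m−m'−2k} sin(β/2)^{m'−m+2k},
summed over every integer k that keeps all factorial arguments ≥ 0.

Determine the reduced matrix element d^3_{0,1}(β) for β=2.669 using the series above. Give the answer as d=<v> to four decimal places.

d=0.5842

d^3_{0,1}(β=2.6690) via the finite sum:
Half-angle: c=0.234103, s=0.972212. N=√(6·6·24·2)=41.569219
k∈{1,2,3} keeps every argument non-negative
  k=1: (−1)^0·41.5692/(12)·0.2341^5·0.9722^1 = +0.002368
  k=2: (−1)^1·41.5692/(4)·0.2341^3·0.9722^3 = -0.122523
  k=3: (−1)^2·41.5692/(12)·0.2341^1·0.9722^5 = +0.704373
d^3_{0,1}(2.6690) = +0.002368 -0.122523 +0.704373 = +0.584218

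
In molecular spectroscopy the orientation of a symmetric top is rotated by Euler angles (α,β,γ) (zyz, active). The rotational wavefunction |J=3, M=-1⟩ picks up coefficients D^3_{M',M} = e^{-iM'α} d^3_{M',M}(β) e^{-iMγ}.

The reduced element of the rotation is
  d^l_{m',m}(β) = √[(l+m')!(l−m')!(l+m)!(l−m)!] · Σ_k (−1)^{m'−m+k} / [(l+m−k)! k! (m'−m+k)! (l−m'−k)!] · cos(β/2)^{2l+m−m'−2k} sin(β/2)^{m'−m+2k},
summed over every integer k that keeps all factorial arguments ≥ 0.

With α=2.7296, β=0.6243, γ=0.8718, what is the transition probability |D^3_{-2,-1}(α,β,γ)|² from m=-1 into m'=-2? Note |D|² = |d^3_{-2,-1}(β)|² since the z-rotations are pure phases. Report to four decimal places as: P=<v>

P=0.3603

First d^3_{-2,-1}(β=0.6243), then the phase factors e^{-i(-2)α} and e^{-i(-1)γ}:
Half-angle: c=0.951675, s=0.307105. N=√(1·120·2·24)=75.894664
k∈{1,2} keeps every argument non-negative
  k=1: (−1)^0·75.8947/(24)·0.9517^5·0.3071^1 = +0.758110
  k=2: (−1)^1·75.8947/(12)·0.9517^3·0.3071^3 = -0.157892
d^3_{-2,-1}(0.6243) = +0.758110 -0.157892 = +0.600218
|D^3_{-2,-1}|² = |d^3_{-2,-1}(β)|² = (+0.600218)² = 0.360261 (the z-rotation phases have unit modulus)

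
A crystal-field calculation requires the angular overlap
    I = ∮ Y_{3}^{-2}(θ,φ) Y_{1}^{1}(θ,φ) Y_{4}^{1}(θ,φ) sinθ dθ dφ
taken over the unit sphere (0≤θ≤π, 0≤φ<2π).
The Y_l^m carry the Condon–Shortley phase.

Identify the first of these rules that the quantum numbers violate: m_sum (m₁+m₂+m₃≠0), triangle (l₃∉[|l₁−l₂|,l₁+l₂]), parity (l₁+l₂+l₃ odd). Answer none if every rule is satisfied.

none

m₁+m₂+m₃ = -2 + 1 + 1 = 0  ✓
triangle: |3−1|=2 ≤ l₃=4 ≤ 3+1=4  ✓
parity: l₁+l₂+l₃ = 8 is even  ✓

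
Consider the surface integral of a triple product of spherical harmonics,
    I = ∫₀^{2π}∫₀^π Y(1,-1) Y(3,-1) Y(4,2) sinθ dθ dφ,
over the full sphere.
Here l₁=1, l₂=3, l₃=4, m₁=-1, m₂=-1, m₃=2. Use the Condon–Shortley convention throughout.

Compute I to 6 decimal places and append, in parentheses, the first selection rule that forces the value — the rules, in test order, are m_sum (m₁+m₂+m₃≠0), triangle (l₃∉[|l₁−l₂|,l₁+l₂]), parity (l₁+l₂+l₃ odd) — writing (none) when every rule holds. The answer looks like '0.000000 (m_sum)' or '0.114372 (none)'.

0.238414 (none)

m-sum 0 ✓  L=8 even ✓  2≤4≤4 ✓
Π(2lᵢ+1) = 3×7×9 = 189
triangle coeff Δ(1,3,4) = 1/252
Σ_t [0,0]: t=0:+1/36 = 1/36
(3j)²=4/63 [(1 3 4; 0 0 0)], sign=+1
Σ_t [0,0]: t=0:+1/96 = 1/96
(3j)²=5/84 [(1 3 4; -1 -1 2)], sign=+1
⇒ 4πI² = 5/7
I = (+1)√(5/7/(4π)) = 0.23841361
No selection rule forces the value: the integral is nonzero (none).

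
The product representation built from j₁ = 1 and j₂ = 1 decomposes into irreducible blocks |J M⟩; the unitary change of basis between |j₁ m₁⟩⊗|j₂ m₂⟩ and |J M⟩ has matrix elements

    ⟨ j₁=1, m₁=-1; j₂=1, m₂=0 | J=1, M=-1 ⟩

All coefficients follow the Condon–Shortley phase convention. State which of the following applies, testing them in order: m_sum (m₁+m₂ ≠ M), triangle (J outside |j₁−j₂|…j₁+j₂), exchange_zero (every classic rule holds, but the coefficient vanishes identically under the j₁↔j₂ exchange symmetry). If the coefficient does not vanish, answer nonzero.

m-sum: m₁+m₂ = -1+0 = -1, M = -1  ✓
triangle: |j₁−j₂| = 0 ≤ J = 1 ≤ j₁+j₂ = 2  ✓
exchange: j₁≠j₂ or m₁≠m₂ — the exchange symmetry imposes no constraint here
value check: CG = −√(1/2) = -0.707107 ≠ 0

nonzero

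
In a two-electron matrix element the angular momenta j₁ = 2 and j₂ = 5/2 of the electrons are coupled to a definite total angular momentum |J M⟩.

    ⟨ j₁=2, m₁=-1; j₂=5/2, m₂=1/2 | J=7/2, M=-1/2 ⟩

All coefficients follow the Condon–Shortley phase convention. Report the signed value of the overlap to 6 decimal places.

-0.557773

j₁+j₂−J=1  J+j₁−j₂=3  J−j₁+j₂=4  j₁+j₂+J+1=9
(j₁±m₁, j₂±m₂, J±M) = (1,3,3,2,3,4)
P² = 1152/35
sum k=0..1:
  [0] +1/36 = 1/36
  [1] −1/8 = -1/8
S = -7/72
C² = P²·S² = 14/45 ; C = -0.557773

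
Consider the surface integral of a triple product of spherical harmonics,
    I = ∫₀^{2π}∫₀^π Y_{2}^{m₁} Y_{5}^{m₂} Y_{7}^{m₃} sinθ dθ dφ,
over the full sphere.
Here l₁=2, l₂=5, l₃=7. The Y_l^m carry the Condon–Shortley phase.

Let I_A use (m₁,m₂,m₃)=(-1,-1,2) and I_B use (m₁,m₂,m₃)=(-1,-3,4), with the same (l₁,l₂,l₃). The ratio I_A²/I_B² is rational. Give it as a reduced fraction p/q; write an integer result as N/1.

l's match ⇒ only the (l;m) 3-j factors differ between A and B.
A: triangle coeff Δ(2,5,7) = 1/15015; Σ_t [0,0]: t=0:+1/103680 = 1/103680; (3j)²=4/143 [(2 5 7; -1 -1 2)], sign=-1
B: triangle coeff Δ(2,5,7) = 1/15015; Σ_t [0,0]: t=0:+1/483840 = 1/483840; (3j)²=3/91 [(2 5 7; -1 -3 4)], sign=-1
I_A²/I_B² = (4/143)/(3/91) = 28/33

28/33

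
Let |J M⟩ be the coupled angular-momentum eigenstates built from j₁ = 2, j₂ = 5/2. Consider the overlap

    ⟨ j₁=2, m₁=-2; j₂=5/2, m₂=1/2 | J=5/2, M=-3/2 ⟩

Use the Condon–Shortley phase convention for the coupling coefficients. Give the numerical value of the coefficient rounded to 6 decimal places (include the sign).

+√(27/70) = +0.621059

triangle: 2!×2!×3!/8! = 24/40320
(j±m)!: 0!×4!×3!×2!×1!×4! = 6912
prefactor² = (2J+1)×Δ×N² = 864/35
  k=2: +1/(2!×0!×2!×1!×0!×2!) = 1/8
Σ = 1/8  ⇒  CG² = 864/35×(1/8)² = 27/70
CG = +√(27/70) = +0.621059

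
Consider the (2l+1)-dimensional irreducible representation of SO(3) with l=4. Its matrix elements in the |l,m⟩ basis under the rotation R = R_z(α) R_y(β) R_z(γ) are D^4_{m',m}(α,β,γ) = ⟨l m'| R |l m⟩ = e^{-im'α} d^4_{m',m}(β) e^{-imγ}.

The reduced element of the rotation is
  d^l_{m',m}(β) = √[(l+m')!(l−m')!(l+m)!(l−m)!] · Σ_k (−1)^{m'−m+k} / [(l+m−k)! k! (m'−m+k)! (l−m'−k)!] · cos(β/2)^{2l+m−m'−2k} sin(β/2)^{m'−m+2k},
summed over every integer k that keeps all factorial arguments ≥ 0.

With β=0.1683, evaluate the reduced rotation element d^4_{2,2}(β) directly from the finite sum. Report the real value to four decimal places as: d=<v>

d=0.8898

d^4_{2,2}(β=0.1683) via the finite sum:
With c≡cos(β/2)=0.996461 and s≡sin(β/2)=0.084051, N=[720·2·720·2]^{1/2}=1440.000000
Admissible k: 0..2 (factorial args all ≥0)
  k=0: (−1)^0·1440.0000/(1440)·0.9965^8·0.0841^0 = +0.972040
  k=1: (−1)^1·1440.0000/(120)·0.9965^6·0.0841^2 = -0.082990
  k=2: (−1)^2·1440.0000/(96)·0.9965^4·0.0841^4 = +0.000738
d^4_{2,2}(0.1683) = +0.972040 -0.082990 +0.000738 = +0.889788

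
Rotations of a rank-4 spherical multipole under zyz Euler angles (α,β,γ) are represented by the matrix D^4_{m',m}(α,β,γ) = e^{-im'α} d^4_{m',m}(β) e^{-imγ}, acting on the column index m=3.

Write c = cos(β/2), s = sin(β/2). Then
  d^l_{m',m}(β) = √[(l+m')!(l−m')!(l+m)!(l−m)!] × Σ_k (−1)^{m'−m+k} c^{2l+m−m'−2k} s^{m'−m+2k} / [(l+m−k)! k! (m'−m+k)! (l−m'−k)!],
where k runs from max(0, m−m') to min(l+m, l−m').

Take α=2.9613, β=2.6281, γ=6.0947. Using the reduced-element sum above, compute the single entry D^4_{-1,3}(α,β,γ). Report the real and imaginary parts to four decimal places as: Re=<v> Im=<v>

Re=0.3437 Im=0.1394

First d^4_{-1,3}(β=2.6281), then the phase factors e^{-i(-1)α} and e^{-i(3)γ}:
Half-angle: c=0.253935, s=0.967221. N=√(6·120·5040·1)=1904.940944
Admissible k: 4..5 (factorial args all ≥0)
  k=4: (−1)^0·1904.9409/(144)·0.2539^4·0.9672^4 = +0.048141
  k=5: (−1)^1·1904.9409/(240)·0.2539^2·0.9672^6 = -0.419054
d^4_{-1,3}(2.6281) = +0.048141 -0.419054 = -0.370914
Phases: e^{-i·(-1)·2.9613}=-0.983791+0.179317i, e^{-i·(3)·6.0947}=+0.844344+0.535801i ⇒ D=+0.343739+0.139356i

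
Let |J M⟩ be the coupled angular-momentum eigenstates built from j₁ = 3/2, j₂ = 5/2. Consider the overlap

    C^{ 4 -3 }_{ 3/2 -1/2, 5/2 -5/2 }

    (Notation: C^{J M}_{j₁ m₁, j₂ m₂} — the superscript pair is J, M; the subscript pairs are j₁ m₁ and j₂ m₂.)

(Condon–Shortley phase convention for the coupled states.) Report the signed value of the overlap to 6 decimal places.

triangle: 0!×3!×5!/9! = 720/362880
(j±m)!: 1!×2!×0!×5!×1!×7! = 1209600
prefactor² = (2J+1)×Δ×N² = 21600
  k=0: +1/(0!×0!×2!×0!×1!×5!) = 1/240
Σ = 1/240  ⇒  CG² = 21600×(1/240)² = 3/8
CG = +√(3/8) = +0.612372

+√(3/8) ≈ +0.612372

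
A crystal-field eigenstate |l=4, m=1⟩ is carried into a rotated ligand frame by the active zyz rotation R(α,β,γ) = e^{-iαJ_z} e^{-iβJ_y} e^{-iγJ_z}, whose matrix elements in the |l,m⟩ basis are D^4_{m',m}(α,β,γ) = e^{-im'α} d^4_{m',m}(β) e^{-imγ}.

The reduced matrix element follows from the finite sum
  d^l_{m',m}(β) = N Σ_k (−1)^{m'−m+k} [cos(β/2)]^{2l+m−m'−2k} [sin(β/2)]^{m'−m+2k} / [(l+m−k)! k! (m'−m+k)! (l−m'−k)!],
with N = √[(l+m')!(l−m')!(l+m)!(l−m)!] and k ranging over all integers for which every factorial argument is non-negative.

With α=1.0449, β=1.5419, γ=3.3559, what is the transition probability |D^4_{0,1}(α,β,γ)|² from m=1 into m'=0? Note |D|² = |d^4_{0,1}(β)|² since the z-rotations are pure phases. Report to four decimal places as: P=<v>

Split into d^4_{0,1}(β=1.5419) × two z-phases.
With c≡cos(β/2)=0.717249 and s≡sin(β/2)=0.696817, N=[24·24·120·6]^{1/2}=643.987578
k: max(0,(1)−(0))=1 … min(4+(1),4−(0))=4
  k=1: (−1)^0·643.9876/(144)·0.7172^7·0.6968^1 = +0.304315
  k=2: (−1)^1·643.9876/(24)·0.7172^5·0.6968^3 = -1.723345
  k=3: (−1)^2·643.9876/(24)·0.7172^3·0.6968^5 = +1.626558
  k=4: (−1)^3·643.9876/(144)·0.7172^1·0.6968^7 = -0.255868
d^4_{0,1}(1.5419) = +0.304315 -1.723345 +1.626558 -0.255868 = -0.048339
|D^4_{0,1}|² = |d^4_{0,1}(β)|² = (-0.048339)² = 0.002337 (the z-rotation phases have unit modulus)

P=0.0023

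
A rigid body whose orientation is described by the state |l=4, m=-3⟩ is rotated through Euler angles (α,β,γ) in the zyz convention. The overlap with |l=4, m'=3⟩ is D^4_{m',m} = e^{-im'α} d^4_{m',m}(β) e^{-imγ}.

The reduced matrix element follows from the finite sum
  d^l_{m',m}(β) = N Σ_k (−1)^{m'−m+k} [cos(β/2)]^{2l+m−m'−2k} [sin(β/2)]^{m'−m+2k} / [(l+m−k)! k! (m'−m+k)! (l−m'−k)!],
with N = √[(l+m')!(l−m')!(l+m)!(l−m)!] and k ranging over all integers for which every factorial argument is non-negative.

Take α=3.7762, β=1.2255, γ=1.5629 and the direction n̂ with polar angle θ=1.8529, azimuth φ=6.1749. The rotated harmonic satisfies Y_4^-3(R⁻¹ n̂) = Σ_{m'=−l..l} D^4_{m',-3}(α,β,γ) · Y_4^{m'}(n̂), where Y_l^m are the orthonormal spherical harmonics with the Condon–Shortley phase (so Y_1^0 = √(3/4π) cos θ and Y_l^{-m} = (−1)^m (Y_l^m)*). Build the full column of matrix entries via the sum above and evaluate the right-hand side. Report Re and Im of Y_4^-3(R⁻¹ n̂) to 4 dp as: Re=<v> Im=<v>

Re=-0.2604 Im=-0.0209

Need the full column D^4_{m',-3} for m'=−4..4 at α=3.7762, β=1.2255, γ=1.5629.
cos(β/2)=0.818070, sin(β/2)=0.575119
d^4_{-4,-3}: single k=1 term ⇒ +0.398873;  D = +0.233978+0.323038i
d^4_{-3,-3}: k∈[0..1] ⇒ +0.200596 -0.693993 = -0.493398;  D = +0.469979+0.150203i
d^4_{-2,-3}: k∈[0..1] ⇒ -0.527659 +0.782367 = +0.254707;  D = +0.241352-0.081396i
d^4_{-1,-3}: k∈[0..1] ⇒ +0.786914 -0.648204 = +0.138710;  D = -0.079567+0.113621i
d^4_{0,-3}: k∈[0..1] ⇒ -0.824687 +0.407591 = -0.417096;  D = +0.009880+0.416979i
d^4_{1,-3}: k∈[0..1] ⇒ +0.648204 -0.192220 = +0.455984;  D = +0.278957+0.360700i
d^4_{2,-3}: k∈[0..1] ⇒ -0.386675 +0.063703 = -0.322972;  D = +0.310581+0.088601i
d^4_{3,-3}: k∈[0..1] ⇒ +0.169522 -0.011969 = +0.157553;  D = +0.147635-0.055017i
d^4_{4,-3}: single k=0 term ⇒ -0.048155;  D = +0.026369-0.040294i
Y_4^{m'}(θ=1.8529,φ=6.1749) and Σ D·Y over m':
  (+0.2340+0.3230i)·(+0.3418+0.1581i)  (+0.4700+0.1502i)·(-0.2926-0.0985i)  (+0.2414-0.0814i)·(-0.1379-0.0303i)  (-0.0796+0.1136i)·(+0.3090+0.0336i)  (+0.0099+0.4170i)·(+0.0937+0.0000i)  (+0.2790+0.3607i)·(-0.3090+0.0336i)  (+0.3106+0.0886i)·(-0.1379+0.0303i)  (+0.1476-0.0550i)·(+0.2926-0.0985i)  (+0.0264-0.0403i)·(+0.3418-0.1581i)
Y_4^-3(R⁻¹ n̂) = -0.260447-0.020933i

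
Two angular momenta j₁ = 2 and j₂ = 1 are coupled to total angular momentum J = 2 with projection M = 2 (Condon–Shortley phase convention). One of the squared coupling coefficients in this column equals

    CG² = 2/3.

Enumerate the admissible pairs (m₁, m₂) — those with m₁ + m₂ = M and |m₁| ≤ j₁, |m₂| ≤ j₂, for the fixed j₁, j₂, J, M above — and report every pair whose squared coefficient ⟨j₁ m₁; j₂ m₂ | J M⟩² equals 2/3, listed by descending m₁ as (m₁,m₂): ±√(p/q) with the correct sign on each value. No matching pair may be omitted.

(2,0): +√(2/3)

Admissible pairs with m₁+m₂ = M = 2: (1,1), (2,0)
  (m₁,m₂)=(2,0): CG² = 2/3, CG = +√(2/3)   ← matches the target
  (m₁,m₂)=(1,1): CG² = 1/3, CG = −√(1/3)
Pairs with CG² = 2/3: (2,0): +√(2/3)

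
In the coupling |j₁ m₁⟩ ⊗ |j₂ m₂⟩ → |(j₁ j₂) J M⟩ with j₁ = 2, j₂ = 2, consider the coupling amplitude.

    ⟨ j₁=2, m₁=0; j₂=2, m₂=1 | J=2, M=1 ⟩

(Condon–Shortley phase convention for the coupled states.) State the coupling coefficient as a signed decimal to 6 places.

j₁+j₂−J=2  J+j₁−j₂=2  J−j₁+j₂=2  j₁+j₂+J+1=7
(j₁±m₁, j₂±m₂, J±M) = (2,2,3,1,3,1)
P² = 8/7
sum k=1..2:
  [1] −1/2 = -1/2
  [2] +1/4 = 1/4
S = -1/4
C² = P²·S² = 1/14 ; C = -0.267261

−√(1/14) = -0.267261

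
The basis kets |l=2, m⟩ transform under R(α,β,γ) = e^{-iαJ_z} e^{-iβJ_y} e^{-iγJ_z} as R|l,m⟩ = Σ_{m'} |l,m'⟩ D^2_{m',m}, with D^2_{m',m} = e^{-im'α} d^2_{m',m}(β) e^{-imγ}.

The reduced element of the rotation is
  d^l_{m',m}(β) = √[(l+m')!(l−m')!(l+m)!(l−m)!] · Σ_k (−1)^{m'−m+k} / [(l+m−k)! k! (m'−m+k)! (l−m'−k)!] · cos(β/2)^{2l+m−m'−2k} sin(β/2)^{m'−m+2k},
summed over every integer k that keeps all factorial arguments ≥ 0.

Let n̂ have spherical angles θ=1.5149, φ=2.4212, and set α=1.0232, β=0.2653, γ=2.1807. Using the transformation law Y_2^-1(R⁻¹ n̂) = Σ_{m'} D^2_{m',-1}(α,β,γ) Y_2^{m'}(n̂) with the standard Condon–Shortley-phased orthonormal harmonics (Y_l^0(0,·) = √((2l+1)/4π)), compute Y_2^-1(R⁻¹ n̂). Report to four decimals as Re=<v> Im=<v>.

Need the full column D^2_{m',-1} for m'=−2..2 at α=1.0232, β=0.2653, γ=2.1807.
cos(β/2)=0.991215, sin(β/2)=0.132261
d^2_{-2,-1}: single k=1 term ⇒ +0.257612;  D = -0.120167-0.227868i
d^2_{-1,-1}: k∈[0..1] ⇒ +0.965320 -0.051561 = +0.913759;  D = -0.911986-0.056897i
d^2_{0,-1}: k∈[0..1] ⇒ -0.315509 +0.005617 = -0.309892;  D = +0.177502-0.254019i
d^2_{1,-1}: k∈[0..1] ⇒ +0.051561 -0.000306 = +0.051255;  D = +0.020586+0.046940i
d^2_{2,-1}: single k=0 term ⇒ -0.004587;  D = -0.004545-0.000614i
Y_2^{m'}(θ=1.5149,φ=2.4212) and Σ D·Y over m':
  (-0.1202-0.2279i)·(+0.0499+0.3818i)  (-0.9120-0.0569i)·(-0.0324-0.0284i)  (+0.1775-0.2540i)·(-0.3124+0.0000i)  (+0.0206+0.0469i)·(+0.0324-0.0284i)  (-0.0045-0.0006i)·(+0.0499-0.3818i)
Y_2^-1(R⁻¹ n̂) = +0.055005+0.052516i

Re=0.0550 Im=0.0525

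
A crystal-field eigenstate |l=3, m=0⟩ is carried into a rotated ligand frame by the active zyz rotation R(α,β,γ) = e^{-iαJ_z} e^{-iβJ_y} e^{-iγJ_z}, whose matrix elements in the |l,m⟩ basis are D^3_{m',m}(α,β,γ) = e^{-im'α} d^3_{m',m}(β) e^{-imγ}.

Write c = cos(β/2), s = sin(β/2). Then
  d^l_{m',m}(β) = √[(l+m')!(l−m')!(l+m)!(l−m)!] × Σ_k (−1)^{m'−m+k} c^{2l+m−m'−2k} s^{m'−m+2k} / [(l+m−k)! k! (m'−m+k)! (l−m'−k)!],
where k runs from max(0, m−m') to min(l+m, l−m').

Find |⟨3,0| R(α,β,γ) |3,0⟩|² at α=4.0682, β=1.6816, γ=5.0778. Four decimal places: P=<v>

P=0.0264

D^3_{0,0}(4.0682,1.6816,5.0778) = e^{-i·0·4.0682}·d^3_{0,0}(1.6816)·e^{-i·0·5.0778}. Compute d first:
With c≡cos(β/2)=0.666867 and s≡sin(β/2)=0.745177, N=[6·6·6·6]^{1/2}=36.000000
The bounds max(0,m−m')=0 and min(l+m,l−m')=3 give 4 terms
  k=0: (−1)^0·36.0000/(36)·0.6669^6·0.7452^0 = +0.087950
  k=1: (−1)^1·36.0000/(4)·0.6669^4·0.7452^2 = -0.988366
  k=2: (−1)^2·36.0000/(4)·0.6669^2·0.7452^4 = +1.234122
  k=3: (−1)^3·36.0000/(36)·0.6669^0·0.7452^6 = -0.171221
d^3_{0,0}(1.6816) = +0.087950 -0.988366 +1.234122 -0.171221 = +0.162485
|D^3_{0,0}|² = |d^3_{0,0}(β)|² = (+0.162485)² = 0.026402 (the z-rotation phases have unit modulus)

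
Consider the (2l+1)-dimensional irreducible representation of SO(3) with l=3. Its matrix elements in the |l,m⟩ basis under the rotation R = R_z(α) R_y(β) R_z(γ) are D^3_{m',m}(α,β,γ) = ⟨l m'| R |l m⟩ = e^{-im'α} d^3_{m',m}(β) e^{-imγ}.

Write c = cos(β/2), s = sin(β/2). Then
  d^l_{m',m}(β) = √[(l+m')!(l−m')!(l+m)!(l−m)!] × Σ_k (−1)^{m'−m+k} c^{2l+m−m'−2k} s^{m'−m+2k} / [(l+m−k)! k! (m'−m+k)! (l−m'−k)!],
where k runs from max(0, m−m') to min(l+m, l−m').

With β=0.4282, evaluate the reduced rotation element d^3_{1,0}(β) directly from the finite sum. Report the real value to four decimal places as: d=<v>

d^3_{1,0}(β=0.4282) via the finite sum:
With c≡cos(β/2)=0.977168 and s≡sin(β/2)=0.212468, N=[24·2·6·6]^{1/2}=41.569219
k∈{0,1,2} keeps every argument non-negative
  k=0: (−1)^1·41.5692/(12)·0.9772^5·0.2125^1 = -0.655738
  k=1: (−1)^2·41.5692/(4)·0.9772^3·0.2125^3 = +0.093004
  k=2: (−1)^3·41.5692/(12)·0.9772^1·0.2125^5 = -0.001466
d^3_{1,0}(0.4282) = -0.655738 +0.093004 -0.001466 = -0.564200

d=-0.5642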